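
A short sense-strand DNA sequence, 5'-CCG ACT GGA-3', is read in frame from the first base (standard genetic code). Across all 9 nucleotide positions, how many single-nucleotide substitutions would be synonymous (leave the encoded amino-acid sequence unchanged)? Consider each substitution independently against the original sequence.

9

Codon 1 (CCG, Pro): 3 synonymous substitutions.
Codon 2 (ACT, Thr): 3 synonymous substitutions.
Codon 3 (GGA, Gly): 3 synonymous substitutions.
Total: 3 + 3 + 3 = 9.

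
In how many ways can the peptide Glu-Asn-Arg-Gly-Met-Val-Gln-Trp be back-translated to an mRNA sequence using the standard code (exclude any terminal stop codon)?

Glu: 2 codons.
Asn: 2 codons.
Arg: 6 codons.
Gly: 4 codons.
Met: 1 codon.
Val: 4 codons.
Gln: 2 codons.
Trp: 1 codon.
2 × 2 × 6 × 4 × 1 × 4 × 2 × 1 = 768.

768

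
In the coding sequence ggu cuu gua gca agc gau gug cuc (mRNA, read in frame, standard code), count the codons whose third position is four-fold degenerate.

Codon 1 GGU (Gly): third position 4-fold.
Codon 2 CUU (Leu): third position 4-fold.
Codon 3 GUA (Val): third position 4-fold.
Codon 4 GCA (Ala): third position 4-fold.
Codon 5 AGC (Ser): third position 2-fold.
Codon 6 GAU (Asp): third position 2-fold.
Codon 7 GUG (Val): third position 4-fold.
Codon 8 CUC (Leu): third position 4-fold.
Four-fold degenerate third positions: 6.

6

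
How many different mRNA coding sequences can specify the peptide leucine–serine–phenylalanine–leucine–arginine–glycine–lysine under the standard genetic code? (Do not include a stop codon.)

20736

Leu: 6 codons.
Ser: 6 codons.
Phe: 2 codons.
Leu: 6 codons.
Arg: 6 codons.
Gly: 4 codons.
Lys: 2 codons.
6 × 6 × 2 × 6 × 6 × 4 × 2 = 20736.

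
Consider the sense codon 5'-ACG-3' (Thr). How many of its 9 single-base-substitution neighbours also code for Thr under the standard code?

Position 1: none → 0 synonymous.
Position 2: none → 0 synonymous.
Position 3: ACU, ACC, ACA → 3 synonymous.
Total: 0 + 0 + 3 = 3.

3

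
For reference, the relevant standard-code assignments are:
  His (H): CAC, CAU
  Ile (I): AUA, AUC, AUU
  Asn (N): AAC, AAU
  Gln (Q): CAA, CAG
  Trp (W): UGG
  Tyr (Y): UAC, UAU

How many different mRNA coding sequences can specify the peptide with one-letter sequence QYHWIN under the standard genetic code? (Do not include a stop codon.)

48

Gln: 2 codons.
Tyr: 2 codons.
His: 2 codons.
Trp: 1 codon.
Ile: 3 codons.
Asn: 2 codons.
2 × 2 × 2 × 1 × 3 × 2 = 48.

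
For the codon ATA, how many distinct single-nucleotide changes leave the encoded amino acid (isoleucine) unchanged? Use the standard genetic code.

Position 1: none → 0 synonymous.
Position 2: none → 0 synonymous.
Position 3: ATT, ATC → 2 synonymous.
Total: 0 + 0 + 2 = 2.

2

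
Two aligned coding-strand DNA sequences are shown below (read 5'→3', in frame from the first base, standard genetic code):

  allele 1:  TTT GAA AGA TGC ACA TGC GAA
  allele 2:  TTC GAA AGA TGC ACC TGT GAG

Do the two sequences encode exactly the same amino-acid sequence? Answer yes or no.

Codon 1: TTT Phe / TTC Phe — synonymous.
Codon 2: GAA Glu / GAA Glu — identical.
Codon 3: AGA Arg / AGA Arg — identical.
Codon 4: TGC Cys / TGC Cys — identical.
Codon 5: ACA Thr / ACC Thr — synonymous.
Codon 6: TGC Cys / TGT Cys — synonymous.
Codon 7: GAA Glu / GAG Glu — synonymous.
Nonsynonymous differences: 0 → same protein.

yes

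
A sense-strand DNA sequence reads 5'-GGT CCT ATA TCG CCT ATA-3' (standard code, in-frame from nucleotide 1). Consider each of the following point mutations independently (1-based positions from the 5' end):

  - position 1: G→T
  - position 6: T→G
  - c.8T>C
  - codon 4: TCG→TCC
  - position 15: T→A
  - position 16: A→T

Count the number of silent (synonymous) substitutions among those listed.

3

Codon 1: GGT (Gly) → TGT (Cys) — missense.
Codon 2: CCT (Pro) → CCG (Pro) — synonymous.
Codon 3: ATA (Ile) → ACA (Thr) — missense.
Codon 4: TCG (Ser) → TCC (Ser) — synonymous.
Codon 5: CCT (Pro) → CCA (Pro) — synonymous.
Codon 6: ATA (Ile) → TTA (Leu) — missense.
Synonymous: 3 of 6.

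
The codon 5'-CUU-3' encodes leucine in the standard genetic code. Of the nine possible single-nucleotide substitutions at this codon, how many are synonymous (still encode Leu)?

Position 1: none → 0 synonymous.
Position 2: none → 0 synonymous.
Position 3: CUC, CUA, CUG → 3 synonymous.
Total: 0 + 0 + 3 = 3.

3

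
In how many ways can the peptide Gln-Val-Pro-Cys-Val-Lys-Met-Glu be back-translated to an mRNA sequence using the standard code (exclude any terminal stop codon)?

Gln: 2 codons.
Val: 4 codons.
Pro: 4 codons.
Cys: 2 codons.
Val: 4 codons.
Lys: 2 codons.
Met: 1 codon.
Glu: 2 codons.
2 × 4 × 4 × 2 × 4 × 2 × 1 × 2 = 1024.

1024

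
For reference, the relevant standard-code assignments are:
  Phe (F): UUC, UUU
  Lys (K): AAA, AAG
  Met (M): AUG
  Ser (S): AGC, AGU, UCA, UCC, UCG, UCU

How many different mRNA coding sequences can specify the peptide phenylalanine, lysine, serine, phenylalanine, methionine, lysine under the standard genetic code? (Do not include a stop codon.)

96

Phe: 2 codons.
Lys: 2 codons.
Ser: 6 codons.
Phe: 2 codons.
Met: 1 codon.
Lys: 2 codons.
2 × 2 × 6 × 2 × 1 × 2 = 96.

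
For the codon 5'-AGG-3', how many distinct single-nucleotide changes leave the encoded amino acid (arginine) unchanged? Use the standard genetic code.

Position 1: CGG → 1 synonymous.
Position 2: none → 0 synonymous.
Position 3: AGA → 1 synonymous.
Total: 1 + 0 + 1 = 2.

2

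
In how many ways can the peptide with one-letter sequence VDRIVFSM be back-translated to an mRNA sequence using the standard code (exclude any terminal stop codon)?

6912

Val: 4 codons.
Asp: 2 codons.
Arg: 6 codons.
Ile: 3 codons.
Val: 4 codons.
Phe: 2 codons.
Ser: 6 codons.
Met: 1 codon.
4 × 2 × 6 × 3 × 4 × 2 × 6 × 1 = 6912.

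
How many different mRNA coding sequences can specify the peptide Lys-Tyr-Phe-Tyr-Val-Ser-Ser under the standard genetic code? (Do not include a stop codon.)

2304

Lys: 2 codons.
Tyr: 2 codons.
Phe: 2 codons.
Tyr: 2 codons.
Val: 4 codons.
Ser: 6 codons.
Ser: 6 codons.
2 × 2 × 2 × 2 × 4 × 6 × 6 = 2304.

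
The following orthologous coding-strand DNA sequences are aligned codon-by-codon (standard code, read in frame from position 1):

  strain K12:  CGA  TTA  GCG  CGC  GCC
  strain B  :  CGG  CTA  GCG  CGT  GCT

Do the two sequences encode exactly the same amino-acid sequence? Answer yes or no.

Codon 1: CGA Arg / CGG Arg — synonymous.
Codon 2: TTA Leu / CTA Leu — synonymous.
Codon 3: GCG Ala / GCG Ala — identical.
Codon 4: CGC Arg / CGT Arg — synonymous.
Codon 5: GCC Ala / GCT Ala — synonymous.
Nonsynonymous differences: 0 → same protein.

yes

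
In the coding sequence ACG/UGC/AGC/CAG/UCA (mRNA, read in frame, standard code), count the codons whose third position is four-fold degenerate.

2

Codon 1 ACG (Thr): third position 4-fold.
Codon 2 UGC (Cys): third position 2-fold.
Codon 3 AGC (Ser): third position 2-fold.
Codon 4 CAG (Gln): third position 2-fold.
Codon 5 UCA (Ser): third position 4-fold.
Four-fold degenerate third positions: 2.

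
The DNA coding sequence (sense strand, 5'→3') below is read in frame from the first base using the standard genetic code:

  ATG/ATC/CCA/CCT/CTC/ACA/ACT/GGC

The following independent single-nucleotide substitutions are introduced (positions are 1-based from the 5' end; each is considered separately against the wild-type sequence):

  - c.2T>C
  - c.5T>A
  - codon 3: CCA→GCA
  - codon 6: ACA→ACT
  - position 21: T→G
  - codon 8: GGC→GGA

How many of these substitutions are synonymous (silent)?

3

Codon 1: ATG (Met) → ACG (Thr) — missense.
Codon 2: ATC (Ile) → AAC (Asn) — missense.
Codon 3: CCA (Pro) → GCA (Ala) — missense.
Codon 6: ACA (Thr) → ACT (Thr) — synonymous.
Codon 7: ACT (Thr) → ACG (Thr) — synonymous.
Codon 8: GGC (Gly) → GGA (Gly) — synonymous.
Synonymous: 3 of 6.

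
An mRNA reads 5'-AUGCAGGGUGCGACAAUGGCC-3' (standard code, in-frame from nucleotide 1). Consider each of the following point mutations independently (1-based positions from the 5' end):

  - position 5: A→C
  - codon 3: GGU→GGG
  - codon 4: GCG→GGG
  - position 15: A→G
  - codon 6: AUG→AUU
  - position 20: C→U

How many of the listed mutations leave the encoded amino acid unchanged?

2

Codon 2: CAG (Gln) → CCG (Pro) — missense.
Codon 3: GGU (Gly) → GGG (Gly) — synonymous.
Codon 4: GCG (Ala) → GGG (Gly) — missense.
Codon 5: ACA (Thr) → ACG (Thr) — synonymous.
Codon 6: AUG (Met) → AUU (Ile) — missense.
Codon 7: GCC (Ala) → GUC (Val) — missense.
Synonymous: 2 of 6.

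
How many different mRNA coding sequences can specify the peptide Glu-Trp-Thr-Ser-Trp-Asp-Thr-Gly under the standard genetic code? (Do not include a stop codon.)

1536

Glu: 2 codons.
Trp: 1 codon.
Thr: 4 codons.
Ser: 6 codons.
Trp: 1 codon.
Asp: 2 codons.
Thr: 4 codons.
Gly: 4 codons.
2 × 1 × 4 × 6 × 1 × 2 × 4 × 4 = 1536.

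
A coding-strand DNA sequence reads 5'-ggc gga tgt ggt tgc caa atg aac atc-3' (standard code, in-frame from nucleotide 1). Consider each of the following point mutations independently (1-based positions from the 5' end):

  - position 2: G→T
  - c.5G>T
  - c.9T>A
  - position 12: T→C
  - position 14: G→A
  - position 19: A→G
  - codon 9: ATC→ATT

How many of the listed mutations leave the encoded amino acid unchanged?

Codon 1: GGC (Gly) → GTC (Val) — missense.
Codon 2: GGA (Gly) → GTA (Val) — missense.
Codon 3: TGT (Cys) → TGA (Stop) — nonsense.
Codon 4: GGT (Gly) → GGC (Gly) — synonymous.
Codon 5: TGC (Cys) → TAC (Tyr) — missense.
Codon 7: ATG (Met) → GTG (Val) — missense.
Codon 9: ATC (Ile) → ATT (Ile) — synonymous.
Synonymous: 2 of 7.

2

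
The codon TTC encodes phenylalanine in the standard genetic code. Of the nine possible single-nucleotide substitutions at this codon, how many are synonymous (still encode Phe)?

Position 1: none → 0 synonymous.
Position 2: none → 0 synonymous.
Position 3: TTT → 1 synonymous.
Total: 0 + 0 + 1 = 1.

1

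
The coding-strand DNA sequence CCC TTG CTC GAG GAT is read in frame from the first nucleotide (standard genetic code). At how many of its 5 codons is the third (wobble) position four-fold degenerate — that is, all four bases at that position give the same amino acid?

Codon 1 CCC (Pro): third position 4-fold.
Codon 2 TTG (Leu): third position 2-fold.
Codon 3 CTC (Leu): third position 4-fold.
Codon 4 GAG (Glu): third position 2-fold.
Codon 5 GAT (Asp): third position 2-fold.
Four-fold degenerate third positions: 2.

2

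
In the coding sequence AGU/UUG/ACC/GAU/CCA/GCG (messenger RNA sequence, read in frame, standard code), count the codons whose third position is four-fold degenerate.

3

Codon 1 AGU (Ser): third position 2-fold.
Codon 2 UUG (Leu): third position 2-fold.
Codon 3 ACC (Thr): third position 4-fold.
Codon 4 GAU (Asp): third position 2-fold.
Codon 5 CCA (Pro): third position 4-fold.
Codon 6 GCG (Ala): third position 4-fold.
Four-fold degenerate third positions: 3.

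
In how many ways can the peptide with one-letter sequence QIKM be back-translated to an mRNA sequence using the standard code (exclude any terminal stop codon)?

Gln: 2 codons.
Ile: 3 codons.
Lys: 2 codons.
Met: 1 codon.
2 × 3 × 2 × 1 = 12.

12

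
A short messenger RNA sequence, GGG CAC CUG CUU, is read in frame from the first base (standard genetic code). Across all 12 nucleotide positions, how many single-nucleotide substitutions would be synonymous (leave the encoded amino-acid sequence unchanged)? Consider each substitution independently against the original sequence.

Codon 1 (GGG, Gly): 3 synonymous substitutions.
Codon 2 (CAC, His): 1 synonymous substitution.
Codon 3 (CUG, Leu): 4 synonymous substitutions.
Codon 4 (CUU, Leu): 3 synonymous substitutions.
Total: 3 + 1 + 4 + 3 = 11.

11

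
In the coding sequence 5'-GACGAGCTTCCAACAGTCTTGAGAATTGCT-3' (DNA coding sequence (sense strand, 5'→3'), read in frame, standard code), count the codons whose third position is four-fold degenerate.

Codon 1 GAC (Asp): third position 2-fold.
Codon 2 GAG (Glu): third position 2-fold.
Codon 3 CTT (Leu): third position 4-fold.
Codon 4 CCA (Pro): third position 4-fold.
Codon 5 ACA (Thr): third position 4-fold.
Codon 6 GTC (Val): third position 4-fold.
Codon 7 TTG (Leu): third position 2-fold.
Codon 8 AGA (Arg): third position 2-fold.
Codon 9 ATT (Ile): third position 3-fold.
Codon 10 GCT (Ala): third position 4-fold.
Four-fold degenerate third positions: 5.

5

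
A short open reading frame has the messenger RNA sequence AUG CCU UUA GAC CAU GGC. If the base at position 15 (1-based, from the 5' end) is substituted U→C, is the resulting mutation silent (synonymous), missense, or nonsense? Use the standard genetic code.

Position 15 falls in codon 5: CAU → His.
After the substitution the codon is CAC → His.
Both encode His, so the change is synonymous.

silent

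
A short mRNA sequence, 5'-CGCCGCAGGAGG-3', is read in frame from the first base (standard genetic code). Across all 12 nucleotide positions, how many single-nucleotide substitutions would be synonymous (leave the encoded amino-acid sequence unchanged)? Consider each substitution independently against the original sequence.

10

Codon 1 (CGC, Arg): 3 synonymous substitutions.
Codon 2 (CGC, Arg): 3 synonymous substitutions.
Codon 3 (AGG, Arg): 2 synonymous substitutions.
Codon 4 (AGG, Arg): 2 synonymous substitutions.
Total: 3 + 3 + 2 + 2 = 10.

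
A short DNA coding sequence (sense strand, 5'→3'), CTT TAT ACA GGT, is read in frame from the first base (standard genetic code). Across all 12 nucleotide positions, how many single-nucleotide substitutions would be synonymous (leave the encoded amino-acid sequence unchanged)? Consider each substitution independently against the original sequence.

10

Codon 1 (CTT, Leu): 3 synonymous substitutions.
Codon 2 (TAT, Tyr): 1 synonymous substitution.
Codon 3 (ACA, Thr): 3 synonymous substitutions.
Codon 4 (GGT, Gly): 3 synonymous substitutions.
Total: 3 + 1 + 3 + 3 = 10.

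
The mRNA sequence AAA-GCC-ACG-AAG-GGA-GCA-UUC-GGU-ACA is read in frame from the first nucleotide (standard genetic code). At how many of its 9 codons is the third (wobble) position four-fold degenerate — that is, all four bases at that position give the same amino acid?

Codon 1 AAA (Lys): third position 2-fold.
Codon 2 GCC (Ala): third position 4-fold.
Codon 3 ACG (Thr): third position 4-fold.
Codon 4 AAG (Lys): third position 2-fold.
Codon 5 GGA (Gly): third position 4-fold.
Codon 6 GCA (Ala): third position 4-fold.
Codon 7 UUC (Phe): third position 2-fold.
Codon 8 GGU (Gly): third position 4-fold.
Codon 9 ACA (Thr): third position 4-fold.
Four-fold degenerate third positions: 6.

6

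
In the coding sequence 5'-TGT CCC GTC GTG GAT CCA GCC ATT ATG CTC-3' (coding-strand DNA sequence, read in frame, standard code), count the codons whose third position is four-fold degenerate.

6

Codon 1 TGT (Cys): third position 2-fold.
Codon 2 CCC (Pro): third position 4-fold.
Codon 3 GTC (Val): third position 4-fold.
Codon 4 GTG (Val): third position 4-fold.
Codon 5 GAT (Asp): third position 2-fold.
Codon 6 CCA (Pro): third position 4-fold.
Codon 7 GCC (Ala): third position 4-fold.
Codon 8 ATT (Ile): third position 3-fold.
Codon 9 ATG (Met): third position 1-fold.
Codon 10 CTC (Leu): third position 4-fold.
Four-fold degenerate third positions: 6.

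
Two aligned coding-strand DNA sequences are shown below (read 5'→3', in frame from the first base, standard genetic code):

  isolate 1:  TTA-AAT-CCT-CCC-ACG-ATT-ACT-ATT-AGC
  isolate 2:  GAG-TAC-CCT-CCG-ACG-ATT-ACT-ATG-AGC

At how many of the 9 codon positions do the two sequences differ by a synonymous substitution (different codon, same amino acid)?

Codon 1: TTA Leu / GAG Glu — nonsynonymous.
Codon 2: AAT Asn / TAC Tyr — nonsynonymous.
Codon 3: CCT Pro / CCT Pro — identical.
Codon 4: CCC Pro / CCG Pro — synonymous.
Codon 5: ACG Thr / ACG Thr — identical.
Codon 6: ATT Ile / ATT Ile — identical.
Codon 7: ACT Thr / ACT Thr — identical.
Codon 8: ATT Ile / ATG Met — nonsynonymous.
Codon 9: AGC Ser / AGC Ser — identical.
Synonymous differences: 1.

1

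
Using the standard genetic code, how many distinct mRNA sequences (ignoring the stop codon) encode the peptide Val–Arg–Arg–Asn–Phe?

Val: 4 codons.
Arg: 6 codons.
Arg: 6 codons.
Asn: 2 codons.
Phe: 2 codons.
4 × 6 × 6 × 2 × 2 = 576.

576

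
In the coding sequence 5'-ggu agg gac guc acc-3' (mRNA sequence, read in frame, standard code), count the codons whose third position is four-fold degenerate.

3

Codon 1 GGU (Gly): third position 4-fold.
Codon 2 AGG (Arg): third position 2-fold.
Codon 3 GAC (Asp): third position 2-fold.
Codon 4 GUC (Val): third position 4-fold.
Codon 5 ACC (Thr): third position 4-fold.
Four-fold degenerate third positions: 3.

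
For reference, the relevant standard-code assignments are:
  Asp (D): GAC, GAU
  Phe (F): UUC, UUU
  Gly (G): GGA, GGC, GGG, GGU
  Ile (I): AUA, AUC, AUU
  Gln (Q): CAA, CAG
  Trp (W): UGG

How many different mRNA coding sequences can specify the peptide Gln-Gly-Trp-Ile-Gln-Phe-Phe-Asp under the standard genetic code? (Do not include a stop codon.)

Gln: 2 codons.
Gly: 4 codons.
Trp: 1 codon.
Ile: 3 codons.
Gln: 2 codons.
Phe: 2 codons.
Phe: 2 codons.
Asp: 2 codons.
2 × 4 × 1 × 3 × 2 × 2 × 2 × 2 = 384.

384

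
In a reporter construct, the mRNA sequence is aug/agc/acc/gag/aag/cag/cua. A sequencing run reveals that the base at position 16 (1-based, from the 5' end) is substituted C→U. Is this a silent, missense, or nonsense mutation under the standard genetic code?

nonsense

Position 16 falls in codon 6: CAG → Gln.
After the substitution the codon is UAG → Stop.
The new codon is a stop codon, so this is a nonsense mutation.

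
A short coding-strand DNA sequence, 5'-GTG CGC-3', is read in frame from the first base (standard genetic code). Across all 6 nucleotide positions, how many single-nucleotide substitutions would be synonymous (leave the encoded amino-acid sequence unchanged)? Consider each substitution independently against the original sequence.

6

Codon 1 (GTG, Val): 3 synonymous substitutions.
Codon 2 (CGC, Arg): 3 synonymous substitutions.
Total: 3 + 3 = 6.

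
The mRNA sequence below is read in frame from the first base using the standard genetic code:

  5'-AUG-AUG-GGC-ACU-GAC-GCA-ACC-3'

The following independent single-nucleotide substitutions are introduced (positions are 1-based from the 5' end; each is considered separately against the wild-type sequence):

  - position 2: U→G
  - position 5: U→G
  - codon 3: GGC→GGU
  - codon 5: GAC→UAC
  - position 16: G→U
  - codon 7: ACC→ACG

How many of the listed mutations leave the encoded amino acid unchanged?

Codon 1: AUG (Met) → AGG (Arg) — missense.
Codon 2: AUG (Met) → AGG (Arg) — missense.
Codon 3: GGC (Gly) → GGU (Gly) — synonymous.
Codon 5: GAC (Asp) → UAC (Tyr) — missense.
Codon 6: GCA (Ala) → UCA (Ser) — missense.
Codon 7: ACC (Thr) → ACG (Thr) — synonymous.
Synonymous: 2 of 6.

2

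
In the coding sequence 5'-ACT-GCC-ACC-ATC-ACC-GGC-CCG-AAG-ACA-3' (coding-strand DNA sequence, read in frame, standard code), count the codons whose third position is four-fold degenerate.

Codon 1 ACT (Thr): third position 4-fold.
Codon 2 GCC (Ala): third position 4-fold.
Codon 3 ACC (Thr): third position 4-fold.
Codon 4 ATC (Ile): third position 3-fold.
Codon 5 ACC (Thr): third position 4-fold.
Codon 6 GGC (Gly): third position 4-fold.
Codon 7 CCG (Pro): third position 4-fold.
Codon 8 AAG (Lys): third position 2-fold.
Codon 9 ACA (Thr): third position 4-fold.
Four-fold degenerate third positions: 7.

7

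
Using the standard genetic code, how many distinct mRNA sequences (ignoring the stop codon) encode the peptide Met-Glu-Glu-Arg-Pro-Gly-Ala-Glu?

Met: 1 codon.
Glu: 2 codons.
Glu: 2 codons.
Arg: 6 codons.
Pro: 4 codons.
Gly: 4 codons.
Ala: 4 codons.
Glu: 2 codons.
1 × 2 × 2 × 6 × 4 × 4 × 4 × 2 = 3072.

3072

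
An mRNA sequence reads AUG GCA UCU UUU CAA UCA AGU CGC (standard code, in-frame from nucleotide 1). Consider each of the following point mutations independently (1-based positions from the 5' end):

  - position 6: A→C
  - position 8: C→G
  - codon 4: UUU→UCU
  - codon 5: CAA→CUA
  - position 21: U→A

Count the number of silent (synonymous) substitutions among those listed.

Codon 2: GCA (Ala) → GCC (Ala) — synonymous.
Codon 3: UCU (Ser) → UGU (Cys) — missense.
Codon 4: UUU (Phe) → UCU (Ser) — missense.
Codon 5: CAA (Gln) → CUA (Leu) — missense.
Codon 7: AGU (Ser) → AGA (Arg) — missense.
Synonymous: 1 of 5.

1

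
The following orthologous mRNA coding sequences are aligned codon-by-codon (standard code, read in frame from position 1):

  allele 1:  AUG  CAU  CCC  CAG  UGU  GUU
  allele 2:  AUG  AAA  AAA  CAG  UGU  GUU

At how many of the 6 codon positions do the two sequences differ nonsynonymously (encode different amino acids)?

2

Codon 1: AUG Met / AUG Met — identical.
Codon 2: CAU His / AAA Lys — nonsynonymous.
Codon 3: CCC Pro / AAA Lys — nonsynonymous.
Codon 4: CAG Gln / CAG Gln — identical.
Codon 5: UGU Cys / UGU Cys — identical.
Codon 6: GUU Val / GUU Val — identical.
Nonsynonymous differences: 2.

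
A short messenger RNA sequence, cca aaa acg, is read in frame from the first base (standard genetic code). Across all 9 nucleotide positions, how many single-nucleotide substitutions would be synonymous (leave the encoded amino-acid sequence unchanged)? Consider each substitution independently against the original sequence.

7

Codon 1 (CCA, Pro): 3 synonymous substitutions.
Codon 2 (AAA, Lys): 1 synonymous substitution.
Codon 3 (ACG, Thr): 3 synonymous substitutions.
Total: 3 + 1 + 3 = 7.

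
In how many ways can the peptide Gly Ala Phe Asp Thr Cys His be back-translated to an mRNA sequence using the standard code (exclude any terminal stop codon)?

Gly: 4 codons.
Ala: 4 codons.
Phe: 2 codons.
Asp: 2 codons.
Thr: 4 codons.
Cys: 2 codons.
His: 2 codons.
4 × 4 × 2 × 2 × 4 × 2 × 2 = 1024.

1024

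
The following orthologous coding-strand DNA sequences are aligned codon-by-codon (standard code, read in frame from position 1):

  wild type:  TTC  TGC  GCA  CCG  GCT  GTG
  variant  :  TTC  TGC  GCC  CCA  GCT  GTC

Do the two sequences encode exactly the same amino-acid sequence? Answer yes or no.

yes

Codon 1: TTC Phe / TTC Phe — identical.
Codon 2: TGC Cys / TGC Cys — identical.
Codon 3: GCA Ala / GCC Ala — synonymous.
Codon 4: CCG Pro / CCA Pro — synonymous.
Codon 5: GCT Ala / GCT Ala — identical.
Codon 6: GTG Val / GTC Val — synonymous.
Nonsynonymous differences: 0 → same protein.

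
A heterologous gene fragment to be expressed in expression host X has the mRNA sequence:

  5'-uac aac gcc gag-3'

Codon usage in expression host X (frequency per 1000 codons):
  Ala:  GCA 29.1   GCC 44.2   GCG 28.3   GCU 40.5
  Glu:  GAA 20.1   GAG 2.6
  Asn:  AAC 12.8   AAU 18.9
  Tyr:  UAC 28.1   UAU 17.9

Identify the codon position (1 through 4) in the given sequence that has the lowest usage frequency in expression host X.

4

Codon 1 UAC (Tyr): 28.1 per 1000.
Codon 2 AAC (Asn): 12.8 per 1000.
Codon 3 GCC (Ala): 44.2 per 1000.
Codon 4 GAG (Glu): 2.6 per 1000.
Lowest frequency is 2.6 at codon 4.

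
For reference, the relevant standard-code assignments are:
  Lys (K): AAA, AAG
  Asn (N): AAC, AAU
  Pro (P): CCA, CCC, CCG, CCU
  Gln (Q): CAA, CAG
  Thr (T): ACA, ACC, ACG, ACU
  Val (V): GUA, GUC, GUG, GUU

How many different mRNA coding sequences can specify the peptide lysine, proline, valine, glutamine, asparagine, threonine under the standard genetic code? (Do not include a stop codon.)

512

Lys: 2 codons.
Pro: 4 codons.
Val: 4 codons.
Gln: 2 codons.
Asn: 2 codons.
Thr: 4 codons.
2 × 4 × 4 × 2 × 2 × 4 = 512.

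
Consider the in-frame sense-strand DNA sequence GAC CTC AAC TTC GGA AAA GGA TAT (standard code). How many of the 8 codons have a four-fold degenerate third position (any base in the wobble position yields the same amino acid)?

3

Codon 1 GAC (Asp): third position 2-fold.
Codon 2 CTC (Leu): third position 4-fold.
Codon 3 AAC (Asn): third position 2-fold.
Codon 4 TTC (Phe): third position 2-fold.
Codon 5 GGA (Gly): third position 4-fold.
Codon 6 AAA (Lys): third position 2-fold.
Codon 7 GGA (Gly): third position 4-fold.
Codon 8 TAT (Tyr): third position 2-fold.
Four-fold degenerate third positions: 3.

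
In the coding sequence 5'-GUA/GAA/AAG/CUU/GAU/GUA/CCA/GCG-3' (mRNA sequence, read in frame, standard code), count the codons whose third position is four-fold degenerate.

Codon 1 GUA (Val): third position 4-fold.
Codon 2 GAA (Glu): third position 2-fold.
Codon 3 AAG (Lys): third position 2-fold.
Codon 4 CUU (Leu): third position 4-fold.
Codon 5 GAU (Asp): third position 2-fold.
Codon 6 GUA (Val): third position 4-fold.
Codon 7 CCA (Pro): third position 4-fold.
Codon 8 GCG (Ala): third position 4-fold.
Four-fold degenerate third positions: 5.

5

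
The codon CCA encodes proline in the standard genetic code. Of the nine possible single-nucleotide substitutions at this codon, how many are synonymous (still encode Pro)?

Position 1: none → 0 synonymous.
Position 2: none → 0 synonymous.
Position 3: CCT, CCC, CCG → 3 synonymous.
Total: 0 + 0 + 3 = 3.

3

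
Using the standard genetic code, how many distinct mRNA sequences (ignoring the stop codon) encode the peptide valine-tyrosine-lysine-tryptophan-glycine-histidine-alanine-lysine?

Val: 4 codons.
Tyr: 2 codons.
Lys: 2 codons.
Trp: 1 codon.
Gly: 4 codons.
His: 2 codons.
Ala: 4 codons.
Lys: 2 codons.
4 × 2 × 2 × 1 × 4 × 2 × 4 × 2 = 1024.

1024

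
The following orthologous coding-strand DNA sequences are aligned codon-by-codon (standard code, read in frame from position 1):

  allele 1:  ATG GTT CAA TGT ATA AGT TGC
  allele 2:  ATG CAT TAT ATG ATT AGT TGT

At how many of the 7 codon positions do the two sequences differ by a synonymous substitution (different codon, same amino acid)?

2

Codon 1: ATG Met / ATG Met — identical.
Codon 2: GTT Val / CAT His — nonsynonymous.
Codon 3: CAA Gln / TAT Tyr — nonsynonymous.
Codon 4: TGT Cys / ATG Met — nonsynonymous.
Codon 5: ATA Ile / ATT Ile — synonymous.
Codon 6: AGT Ser / AGT Ser — identical.
Codon 7: TGC Cys / TGT Cys — synonymous.
Synonymous differences: 2.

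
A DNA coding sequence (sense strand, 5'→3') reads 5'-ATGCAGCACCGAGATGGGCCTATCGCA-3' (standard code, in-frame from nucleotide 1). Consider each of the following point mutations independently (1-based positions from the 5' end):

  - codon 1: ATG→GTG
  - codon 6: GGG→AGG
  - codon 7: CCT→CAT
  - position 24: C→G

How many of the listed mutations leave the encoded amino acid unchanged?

0

Codon 1: ATG (Met) → GTG (Val) — missense.
Codon 6: GGG (Gly) → AGG (Arg) — missense.
Codon 7: CCT (Pro) → CAT (His) — missense.
Codon 8: ATC (Ile) → ATG (Met) — missense.
Synonymous: 0 of 4.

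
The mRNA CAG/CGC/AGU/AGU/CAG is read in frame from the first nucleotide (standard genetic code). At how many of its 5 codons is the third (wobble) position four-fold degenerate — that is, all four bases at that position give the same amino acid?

1

Codon 1 CAG (Gln): third position 2-fold.
Codon 2 CGC (Arg): third position 4-fold.
Codon 3 AGU (Ser): third position 2-fold.
Codon 4 AGU (Ser): third position 2-fold.
Codon 5 CAG (Gln): third position 2-fold.
Four-fold degenerate third positions: 1.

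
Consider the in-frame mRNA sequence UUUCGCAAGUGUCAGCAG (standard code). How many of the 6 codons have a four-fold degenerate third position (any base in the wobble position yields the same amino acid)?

1

Codon 1 UUU (Phe): third position 2-fold.
Codon 2 CGC (Arg): third position 4-fold.
Codon 3 AAG (Lys): third position 2-fold.
Codon 4 UGU (Cys): third position 2-fold.
Codon 5 CAG (Gln): third position 2-fold.
Codon 6 CAG (Gln): third position 2-fold.
Four-fold degenerate third positions: 1.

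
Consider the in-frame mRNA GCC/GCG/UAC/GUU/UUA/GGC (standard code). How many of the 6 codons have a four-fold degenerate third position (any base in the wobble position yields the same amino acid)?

Codon 1 GCC (Ala): third position 4-fold.
Codon 2 GCG (Ala): third position 4-fold.
Codon 3 UAC (Tyr): third position 2-fold.
Codon 4 GUU (Val): third position 4-fold.
Codon 5 UUA (Leu): third position 2-fold.
Codon 6 GGC (Gly): third position 4-fold.
Four-fold degenerate third positions: 4.

4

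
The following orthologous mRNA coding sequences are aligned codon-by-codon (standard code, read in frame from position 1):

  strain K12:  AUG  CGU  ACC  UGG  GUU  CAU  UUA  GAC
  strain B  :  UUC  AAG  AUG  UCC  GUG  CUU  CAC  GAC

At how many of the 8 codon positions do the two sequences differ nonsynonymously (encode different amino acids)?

Codon 1: AUG Met / UUC Phe — nonsynonymous.
Codon 2: CGU Arg / AAG Lys — nonsynonymous.
Codon 3: ACC Thr / AUG Met — nonsynonymous.
Codon 4: UGG Trp / UCC Ser — nonsynonymous.
Codon 5: GUU Val / GUG Val — synonymous.
Codon 6: CAU His / CUU Leu — nonsynonymous.
Codon 7: UUA Leu / CAC His — nonsynonymous.
Codon 8: GAC Asp / GAC Asp — identical.
Nonsynonymous differences: 6.

6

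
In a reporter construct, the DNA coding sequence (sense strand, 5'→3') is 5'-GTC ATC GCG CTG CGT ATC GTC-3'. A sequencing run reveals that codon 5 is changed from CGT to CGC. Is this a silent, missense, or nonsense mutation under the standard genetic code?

Position 15 falls in codon 5: CGT → Arg.
After the substitution the codon is CGC → Arg.
Both encode Arg, so the change is synonymous.

silent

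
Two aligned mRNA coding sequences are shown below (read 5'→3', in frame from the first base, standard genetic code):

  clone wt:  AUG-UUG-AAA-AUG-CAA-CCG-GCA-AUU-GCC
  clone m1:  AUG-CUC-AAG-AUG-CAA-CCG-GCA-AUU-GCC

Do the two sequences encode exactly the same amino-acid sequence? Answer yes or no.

Codon 1: AUG Met / AUG Met — identical.
Codon 2: UUG Leu / CUC Leu — synonymous.
Codon 3: AAA Lys / AAG Lys — synonymous.
Codon 4: AUG Met / AUG Met — identical.
Codon 5: CAA Gln / CAA Gln — identical.
Codon 6: CCG Pro / CCG Pro — identical.
Codon 7: GCA Ala / GCA Ala — identical.
Codon 8: AUU Ile / AUU Ile — identical.
Codon 9: GCC Ala / GCC Ala — identical.
Nonsynonymous differences: 0 → same protein.

yes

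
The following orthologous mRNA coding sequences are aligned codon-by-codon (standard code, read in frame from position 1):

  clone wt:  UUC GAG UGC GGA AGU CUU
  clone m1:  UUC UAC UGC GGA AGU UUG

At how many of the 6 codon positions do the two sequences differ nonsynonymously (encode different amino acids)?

Codon 1: UUC Phe / UUC Phe — identical.
Codon 2: GAG Glu / UAC Tyr — nonsynonymous.
Codon 3: UGC Cys / UGC Cys — identical.
Codon 4: GGA Gly / GGA Gly — identical.
Codon 5: AGU Ser / AGU Ser — identical.
Codon 6: CUU Leu / UUG Leu — synonymous.
Nonsynonymous differences: 1.

1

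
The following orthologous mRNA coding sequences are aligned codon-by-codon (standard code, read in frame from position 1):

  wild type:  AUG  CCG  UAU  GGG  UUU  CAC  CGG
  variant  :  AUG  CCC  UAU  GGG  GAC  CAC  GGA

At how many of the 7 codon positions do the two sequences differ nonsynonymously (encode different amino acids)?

Codon 1: AUG Met / AUG Met — identical.
Codon 2: CCG Pro / CCC Pro — synonymous.
Codon 3: UAU Tyr / UAU Tyr — identical.
Codon 4: GGG Gly / GGG Gly — identical.
Codon 5: UUU Phe / GAC Asp — nonsynonymous.
Codon 6: CAC His / CAC His — identical.
Codon 7: CGG Arg / GGA Gly — nonsynonymous.
Nonsynonymous differences: 2.

2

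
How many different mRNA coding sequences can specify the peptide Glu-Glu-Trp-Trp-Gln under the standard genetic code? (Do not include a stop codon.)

Glu: 2 codons.
Glu: 2 codons.
Trp: 1 codon.
Trp: 1 codon.
Gln: 2 codons.
2 × 2 × 1 × 1 × 2 = 8.

8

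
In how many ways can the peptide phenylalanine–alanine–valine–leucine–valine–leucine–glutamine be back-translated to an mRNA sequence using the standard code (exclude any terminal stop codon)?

Phe: 2 codons.
Ala: 4 codons.
Val: 4 codons.
Leu: 6 codons.
Val: 4 codons.
Leu: 6 codons.
Gln: 2 codons.
2 × 4 × 4 × 6 × 4 × 6 × 2 = 9216.

9216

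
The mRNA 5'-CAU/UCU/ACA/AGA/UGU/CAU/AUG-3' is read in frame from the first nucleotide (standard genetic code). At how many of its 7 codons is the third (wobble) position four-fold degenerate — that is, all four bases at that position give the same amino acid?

2

Codon 1 CAU (His): third position 2-fold.
Codon 2 UCU (Ser): third position 4-fold.
Codon 3 ACA (Thr): third position 4-fold.
Codon 4 AGA (Arg): third position 2-fold.
Codon 5 UGU (Cys): third position 2-fold.
Codon 6 CAU (His): third position 2-fold.
Codon 7 AUG (Met): third position 1-fold.
Four-fold degenerate third positions: 2.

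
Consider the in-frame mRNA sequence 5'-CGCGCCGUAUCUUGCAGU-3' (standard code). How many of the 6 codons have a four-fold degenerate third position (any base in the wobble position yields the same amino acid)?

Codon 1 CGC (Arg): third position 4-fold.
Codon 2 GCC (Ala): third position 4-fold.
Codon 3 GUA (Val): third position 4-fold.
Codon 4 UCU (Ser): third position 4-fold.
Codon 5 UGC (Cys): third position 2-fold.
Codon 6 AGU (Ser): third position 2-fold.
Four-fold degenerate third positions: 4.

4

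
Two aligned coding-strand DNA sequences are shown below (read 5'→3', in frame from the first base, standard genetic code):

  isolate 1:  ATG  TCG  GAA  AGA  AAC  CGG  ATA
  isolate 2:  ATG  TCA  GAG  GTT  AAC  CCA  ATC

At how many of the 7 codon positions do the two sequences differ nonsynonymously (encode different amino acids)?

2

Codon 1: ATG Met / ATG Met — identical.
Codon 2: TCG Ser / TCA Ser — synonymous.
Codon 3: GAA Glu / GAG Glu — synonymous.
Codon 4: AGA Arg / GTT Val — nonsynonymous.
Codon 5: AAC Asn / AAC Asn — identical.
Codon 6: CGG Arg / CCA Pro — nonsynonymous.
Codon 7: ATA Ile / ATC Ile — synonymous.
Nonsynonymous differences: 2.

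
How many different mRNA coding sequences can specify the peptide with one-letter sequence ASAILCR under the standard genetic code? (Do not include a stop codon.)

20736

Ala: 4 codons.
Ser: 6 codons.
Ala: 4 codons.
Ile: 3 codons.
Leu: 6 codons.
Cys: 2 codons.
Arg: 6 codons.
4 × 6 × 4 × 3 × 6 × 2 × 6 = 20736.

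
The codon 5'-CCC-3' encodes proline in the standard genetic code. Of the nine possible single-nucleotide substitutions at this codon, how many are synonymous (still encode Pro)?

3

Position 1: none → 0 synonymous.
Position 2: none → 0 synonymous.
Position 3: CCU, CCA, CCG → 3 synonymous.
Total: 0 + 0 + 3 = 3.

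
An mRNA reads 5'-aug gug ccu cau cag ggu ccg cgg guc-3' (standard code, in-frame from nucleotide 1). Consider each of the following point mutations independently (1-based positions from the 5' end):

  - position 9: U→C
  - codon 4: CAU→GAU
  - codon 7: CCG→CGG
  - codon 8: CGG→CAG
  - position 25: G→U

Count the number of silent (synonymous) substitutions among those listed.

Codon 3: CCU (Pro) → CCC (Pro) — synonymous.
Codon 4: CAU (His) → GAU (Asp) — missense.
Codon 7: CCG (Pro) → CGG (Arg) — missense.
Codon 8: CGG (Arg) → CAG (Gln) — missense.
Codon 9: GUC (Val) → UUC (Phe) — missense.
Synonymous: 1 of 5.

1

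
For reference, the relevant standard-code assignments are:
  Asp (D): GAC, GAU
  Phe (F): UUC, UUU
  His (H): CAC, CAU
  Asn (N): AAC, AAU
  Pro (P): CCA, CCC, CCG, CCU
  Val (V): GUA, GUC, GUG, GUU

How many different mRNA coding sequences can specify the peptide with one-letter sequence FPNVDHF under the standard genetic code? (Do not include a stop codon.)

Phe: 2 codons.
Pro: 4 codons.
Asn: 2 codons.
Val: 4 codons.
Asp: 2 codons.
His: 2 codons.
Phe: 2 codons.
2 × 4 × 2 × 4 × 2 × 2 × 2 = 512.

512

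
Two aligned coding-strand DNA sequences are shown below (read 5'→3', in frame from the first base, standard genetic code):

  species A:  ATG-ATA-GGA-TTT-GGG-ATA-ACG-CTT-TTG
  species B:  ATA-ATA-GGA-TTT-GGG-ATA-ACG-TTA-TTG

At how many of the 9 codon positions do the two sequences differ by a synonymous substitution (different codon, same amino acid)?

Codon 1: ATG Met / ATA Ile — nonsynonymous.
Codon 2: ATA Ile / ATA Ile — identical.
Codon 3: GGA Gly / GGA Gly — identical.
Codon 4: TTT Phe / TTT Phe — identical.
Codon 5: GGG Gly / GGG Gly — identical.
Codon 6: ATA Ile / ATA Ile — identical.
Codon 7: ACG Thr / ACG Thr — identical.
Codon 8: CTT Leu / TTA Leu — synonymous.
Codon 9: TTG Leu / TTG Leu — identical.
Synonymous differences: 1.

1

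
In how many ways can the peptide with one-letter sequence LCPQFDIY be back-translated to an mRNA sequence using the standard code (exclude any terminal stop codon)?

Leu: 6 codons.
Cys: 2 codons.
Pro: 4 codons.
Gln: 2 codons.
Phe: 2 codons.
Asp: 2 codons.
Ile: 3 codons.
Tyr: 2 codons.
6 × 2 × 4 × 2 × 2 × 2 × 3 × 2 = 2304.

2304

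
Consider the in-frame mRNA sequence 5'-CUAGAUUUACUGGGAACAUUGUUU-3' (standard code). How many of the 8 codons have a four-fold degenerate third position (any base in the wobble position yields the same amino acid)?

Codon 1 CUA (Leu): third position 4-fold.
Codon 2 GAU (Asp): third position 2-fold.
Codon 3 UUA (Leu): third position 2-fold.
Codon 4 CUG (Leu): third position 4-fold.
Codon 5 GGA (Gly): third position 4-fold.
Codon 6 ACA (Thr): third position 4-fold.
Codon 7 UUG (Leu): third position 2-fold.
Codon 8 UUU (Phe): third position 2-fold.
Four-fold degenerate third positions: 4.

4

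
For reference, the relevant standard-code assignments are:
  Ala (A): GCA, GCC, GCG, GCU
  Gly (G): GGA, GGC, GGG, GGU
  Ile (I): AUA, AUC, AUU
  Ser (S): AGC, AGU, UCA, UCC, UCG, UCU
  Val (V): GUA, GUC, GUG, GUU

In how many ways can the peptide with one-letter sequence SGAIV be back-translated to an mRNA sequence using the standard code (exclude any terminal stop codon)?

1152

Ser: 6 codons.
Gly: 4 codons.
Ala: 4 codons.
Ile: 3 codons.
Val: 4 codons.
6 × 4 × 4 × 3 × 4 = 1152.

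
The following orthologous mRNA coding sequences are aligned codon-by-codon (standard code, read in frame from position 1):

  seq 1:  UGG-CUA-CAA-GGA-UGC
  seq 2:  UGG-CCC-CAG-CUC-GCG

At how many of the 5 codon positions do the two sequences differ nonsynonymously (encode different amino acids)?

Codon 1: UGG Trp / UGG Trp — identical.
Codon 2: CUA Leu / CCC Pro — nonsynonymous.
Codon 3: CAA Gln / CAG Gln — synonymous.
Codon 4: GGA Gly / CUC Leu — nonsynonymous.
Codon 5: UGC Cys / GCG Ala — nonsynonymous.
Nonsynonymous differences: 3.

3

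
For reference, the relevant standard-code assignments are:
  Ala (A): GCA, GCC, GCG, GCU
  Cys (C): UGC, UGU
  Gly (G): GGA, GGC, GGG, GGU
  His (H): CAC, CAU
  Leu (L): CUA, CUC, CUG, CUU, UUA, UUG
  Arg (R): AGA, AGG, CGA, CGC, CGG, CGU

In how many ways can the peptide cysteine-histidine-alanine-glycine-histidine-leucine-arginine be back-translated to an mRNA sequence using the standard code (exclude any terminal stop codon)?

4608

Cys: 2 codons.
His: 2 codons.
Ala: 4 codons.
Gly: 4 codons.
His: 2 codons.
Leu: 6 codons.
Arg: 6 codons.
2 × 2 × 4 × 4 × 2 × 6 × 6 = 4608.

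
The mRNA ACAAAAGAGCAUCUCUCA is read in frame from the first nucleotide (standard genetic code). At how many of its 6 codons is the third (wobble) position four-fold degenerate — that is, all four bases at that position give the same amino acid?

Codon 1 ACA (Thr): third position 4-fold.
Codon 2 AAA (Lys): third position 2-fold.
Codon 3 GAG (Glu): third position 2-fold.
Codon 4 CAU (His): third position 2-fold.
Codon 5 CUC (Leu): third position 4-fold.
Codon 6 UCA (Ser): third position 4-fold.
Four-fold degenerate third positions: 3.

3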